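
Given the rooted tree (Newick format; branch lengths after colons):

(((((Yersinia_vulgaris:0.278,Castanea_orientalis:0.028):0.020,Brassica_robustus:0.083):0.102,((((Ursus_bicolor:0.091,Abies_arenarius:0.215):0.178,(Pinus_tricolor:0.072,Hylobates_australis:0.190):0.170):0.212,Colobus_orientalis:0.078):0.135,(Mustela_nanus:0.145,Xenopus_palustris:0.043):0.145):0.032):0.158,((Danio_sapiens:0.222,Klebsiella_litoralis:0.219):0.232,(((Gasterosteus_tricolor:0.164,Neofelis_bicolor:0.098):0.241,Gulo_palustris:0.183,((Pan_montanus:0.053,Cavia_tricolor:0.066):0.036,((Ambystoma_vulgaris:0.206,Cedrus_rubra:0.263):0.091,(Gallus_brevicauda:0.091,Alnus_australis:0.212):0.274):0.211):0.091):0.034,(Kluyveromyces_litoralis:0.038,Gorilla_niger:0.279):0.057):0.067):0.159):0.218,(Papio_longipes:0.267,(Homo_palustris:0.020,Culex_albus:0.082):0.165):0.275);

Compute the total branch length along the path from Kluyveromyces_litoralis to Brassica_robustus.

The path runs Kluyveromyces_litoralis → … → MRCA → … → Brassica_robustus; the MRCA is the node subtending ((((Yersinia_vulgaris,Castanea_orientalis),Brassica_robustus),((((Ursus_bicolor,Abies_arenarius),(Pinus_tricolor,Hylobates_australis)),Colobus_orientalis),(Mustela_nanus,Xenopus_palustris))),((Danio_sapiens,Klebsiella_litoralis),(((Gasterosteus_tricolor,Neofelis_bicolor),Gulo_palustris,((Pan_montanus,Cavia_tricolor),((Ambystoma_vulgaris,Cedrus_rubra),(Gallus_brevicauda,Alnus_australis)))),(Kluyveromyces_litoralis,Gorilla_niger)))).
Branch lengths along that path: 0.038 + 0.057 + 0.067 + 0.159 + 0.158 + 0.102 + 0.083 = 0.664.

0.664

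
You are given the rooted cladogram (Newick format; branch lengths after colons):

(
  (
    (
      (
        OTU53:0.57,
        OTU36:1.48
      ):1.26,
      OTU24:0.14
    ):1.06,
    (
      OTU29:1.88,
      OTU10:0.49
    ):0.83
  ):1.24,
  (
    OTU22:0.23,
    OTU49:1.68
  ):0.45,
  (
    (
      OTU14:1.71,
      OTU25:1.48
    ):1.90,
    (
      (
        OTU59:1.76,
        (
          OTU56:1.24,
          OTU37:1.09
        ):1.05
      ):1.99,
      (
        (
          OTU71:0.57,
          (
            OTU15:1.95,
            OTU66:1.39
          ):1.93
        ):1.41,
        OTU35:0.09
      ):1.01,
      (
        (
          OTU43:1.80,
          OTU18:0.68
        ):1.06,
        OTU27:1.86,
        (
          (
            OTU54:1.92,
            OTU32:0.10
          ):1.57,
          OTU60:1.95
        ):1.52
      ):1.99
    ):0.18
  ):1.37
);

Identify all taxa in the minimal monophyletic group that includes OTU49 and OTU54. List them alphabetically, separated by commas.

OTU10, OTU14, OTU15, OTU18, OTU22, OTU24, OTU25, OTU27, OTU29, OTU32, OTU35, OTU36, OTU37, OTU43, OTU49, OTU53, OTU54, OTU56, OTU59, OTU60, OTU66, OTU71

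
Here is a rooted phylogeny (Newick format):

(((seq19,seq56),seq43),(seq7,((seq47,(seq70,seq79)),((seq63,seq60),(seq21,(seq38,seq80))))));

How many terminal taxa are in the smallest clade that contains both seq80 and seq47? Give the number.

The MRCA of seq80 and seq47 is the node subtending ((seq47,(seq70,seq79)),((seq63,seq60),(seq21,(seq38,seq80)))).
That clade contains 8 terminal taxa: seq21, seq38, seq47, seq60, seq63, seq70, seq79, seq80.

8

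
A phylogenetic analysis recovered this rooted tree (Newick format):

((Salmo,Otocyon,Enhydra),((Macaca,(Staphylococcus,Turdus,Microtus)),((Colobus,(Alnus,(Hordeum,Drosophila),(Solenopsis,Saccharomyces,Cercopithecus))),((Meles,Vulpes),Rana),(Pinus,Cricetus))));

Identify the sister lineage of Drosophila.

Drosophila attaches to the tree at the node subtending (Hordeum,Drosophila).
The other lineage descending from that same node — the sister group — is the single tip Hordeum.

Hordeum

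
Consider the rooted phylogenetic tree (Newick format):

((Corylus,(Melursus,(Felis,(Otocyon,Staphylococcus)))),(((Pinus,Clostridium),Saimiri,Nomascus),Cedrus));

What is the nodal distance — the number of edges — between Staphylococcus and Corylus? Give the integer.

The MRCA of Staphylococcus and Corylus is the node subtending (Corylus,(Melursus,(Felis,(Otocyon,Staphylococcus)))).
From Staphylococcus up to that node: 4 branches. From Corylus up to the same node: 1 branch. Total: 4 + 1 = 5.

5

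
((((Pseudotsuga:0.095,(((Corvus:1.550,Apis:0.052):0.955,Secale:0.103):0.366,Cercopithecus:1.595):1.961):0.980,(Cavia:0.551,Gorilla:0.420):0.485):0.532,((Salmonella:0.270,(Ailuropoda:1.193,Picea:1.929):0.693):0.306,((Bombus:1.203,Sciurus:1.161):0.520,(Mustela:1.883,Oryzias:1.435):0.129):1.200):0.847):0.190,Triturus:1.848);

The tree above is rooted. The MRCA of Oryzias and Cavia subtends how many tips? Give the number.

14

The MRCA of Oryzias and Cavia is the node subtending (((Pseudotsuga,(((Corvus,Apis),Secale),Cercopithecus)),(Cavia,Gorilla)),((Salmonella,(Ailuropoda,Picea)),((Bombus,Sciurus),(Mustela,Oryzias)))).
That clade contains 14 terminal taxa: Ailuropoda, Apis, Bombus, Cavia, Cercopithecus, Corvus, Gorilla, Mustela, Oryzias, Picea, Pseudotsuga, Salmonella, Sciurus, Secale.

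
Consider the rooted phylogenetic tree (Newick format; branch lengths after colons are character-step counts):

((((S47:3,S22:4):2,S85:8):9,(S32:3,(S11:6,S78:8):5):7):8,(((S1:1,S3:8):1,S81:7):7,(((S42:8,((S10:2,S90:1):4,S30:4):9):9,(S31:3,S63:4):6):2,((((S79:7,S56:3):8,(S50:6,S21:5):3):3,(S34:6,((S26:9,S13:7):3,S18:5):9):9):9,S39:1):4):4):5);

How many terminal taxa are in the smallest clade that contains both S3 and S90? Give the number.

18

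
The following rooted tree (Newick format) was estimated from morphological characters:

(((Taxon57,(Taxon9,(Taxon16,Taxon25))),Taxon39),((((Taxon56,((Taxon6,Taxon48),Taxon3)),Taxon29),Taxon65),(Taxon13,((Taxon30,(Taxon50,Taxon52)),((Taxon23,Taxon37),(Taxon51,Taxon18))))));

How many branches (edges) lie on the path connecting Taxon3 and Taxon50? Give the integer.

The MRCA of Taxon3 and Taxon50 is the node subtending ((((Taxon56,((Taxon6,Taxon48),Taxon3)),Taxon29),Taxon65),(Taxon13,((Taxon30,(Taxon50,Taxon52)),((Taxon23,Taxon37),(Taxon51,Taxon18))))).
From Taxon3 up to that node: 5 branches. From Taxon50 up to the same node: 5 branches. Total: 5 + 5 = 10.

10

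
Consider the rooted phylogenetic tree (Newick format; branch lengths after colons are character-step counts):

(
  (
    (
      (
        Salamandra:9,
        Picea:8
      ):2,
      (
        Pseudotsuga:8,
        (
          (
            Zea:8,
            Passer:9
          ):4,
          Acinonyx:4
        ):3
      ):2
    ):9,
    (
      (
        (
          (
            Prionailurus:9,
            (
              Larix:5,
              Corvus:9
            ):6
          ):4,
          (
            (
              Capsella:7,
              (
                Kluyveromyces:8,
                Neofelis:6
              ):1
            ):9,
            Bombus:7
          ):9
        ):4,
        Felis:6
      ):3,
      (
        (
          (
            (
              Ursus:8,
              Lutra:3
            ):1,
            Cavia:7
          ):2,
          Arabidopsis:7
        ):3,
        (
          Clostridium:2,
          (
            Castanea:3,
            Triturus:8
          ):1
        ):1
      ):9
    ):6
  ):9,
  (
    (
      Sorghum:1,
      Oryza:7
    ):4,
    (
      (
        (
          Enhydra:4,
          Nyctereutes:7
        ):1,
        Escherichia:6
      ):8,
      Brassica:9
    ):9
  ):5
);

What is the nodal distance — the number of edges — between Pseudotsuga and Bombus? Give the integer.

8

The MRCA of Pseudotsuga and Bombus is the node subtending (((Salamandra,Picea),(Pseudotsuga,((Zea,Passer),Acinonyx))),((((Prionailurus,(Larix,Corvus)),((Capsella,(Kluyveromyces,Neofelis)),Bombus)),Felis),((((Ursus,Lutra),Cavia),Arabidopsis),(Clostridium,(Castanea,Triturus))))).
From Pseudotsuga up to that node: 3 branches. From Bombus up to the same node: 5 branches. Total: 3 + 5 = 8.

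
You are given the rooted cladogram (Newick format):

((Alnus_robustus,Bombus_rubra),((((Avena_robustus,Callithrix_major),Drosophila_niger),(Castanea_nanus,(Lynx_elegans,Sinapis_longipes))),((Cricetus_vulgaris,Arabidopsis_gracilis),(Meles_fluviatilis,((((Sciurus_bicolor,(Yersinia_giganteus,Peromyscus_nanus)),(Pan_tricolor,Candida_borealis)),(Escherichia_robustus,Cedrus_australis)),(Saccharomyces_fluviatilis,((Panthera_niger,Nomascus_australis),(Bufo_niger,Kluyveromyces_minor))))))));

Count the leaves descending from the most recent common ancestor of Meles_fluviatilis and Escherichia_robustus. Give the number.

13

The MRCA of Meles_fluviatilis and Escherichia_robustus is the node subtending (Meles_fluviatilis,((((Sciurus_bicolor,(Yersinia_giganteus,Peromyscus_nanus)),(Pan_tricolor,Candida_borealis)),(Escherichia_robustus,Cedrus_australis)),(Saccharomyces_fluviatilis,((Panthera_niger,Nomascus_australis),(Bufo_niger,Kluyveromyces_minor))))).
That clade contains 13 terminal taxa: Bufo_niger, Candida_borealis, Cedrus_australis, Escherichia_robustus, Kluyveromyces_minor, Meles_fluviatilis, Nomascus_australis, Pan_tricolor, Panthera_niger, Peromyscus_nanus, Saccharomyces_fluviatilis, Sciurus_bicolor, Yersinia_giganteus.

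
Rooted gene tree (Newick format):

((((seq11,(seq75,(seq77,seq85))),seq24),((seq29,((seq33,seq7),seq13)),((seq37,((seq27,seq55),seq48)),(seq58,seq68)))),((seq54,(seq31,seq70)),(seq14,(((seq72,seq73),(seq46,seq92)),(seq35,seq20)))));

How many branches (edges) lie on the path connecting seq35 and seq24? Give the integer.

8

The MRCA of seq35 and seq24 is the root of the tree.
From seq35 up to that node: 5 branches. From seq24 up to the same node: 3 branches. Total: 5 + 3 = 8.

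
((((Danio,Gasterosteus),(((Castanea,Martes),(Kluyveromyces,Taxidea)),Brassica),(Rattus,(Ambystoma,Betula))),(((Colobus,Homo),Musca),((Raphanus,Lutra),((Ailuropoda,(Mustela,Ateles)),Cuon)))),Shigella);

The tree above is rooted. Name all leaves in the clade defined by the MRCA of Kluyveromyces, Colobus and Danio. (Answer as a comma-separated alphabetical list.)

Tracing Kluyveromyces: it sits inside (Kluyveromyces,Taxidea).
Tracing Colobus: it sits inside (Colobus,Homo).
Tracing Danio: it sits inside (Danio,Gasterosteus).
The smallest clade enclosing all 3 is (((Danio,Gasterosteus),(((Castanea,Martes),(Kluyveromyces,Taxidea)),Brassica),(Rattus,(Ambystoma,Betula))),(((Colobus,Homo),Musca),((Raphanus,Lutra),((Ailuropoda,(Mustela,Ateles)),Cuon)))); the answer is its 19 terminal taxa in alphabetical order.

Ailuropoda, Ambystoma, Ateles, Betula, Brassica, Castanea, Colobus, Cuon, Danio, Gasterosteus, Homo, Kluyveromyces, Lutra, Martes, Musca, Mustela, Raphanus, Rattus, Taxidea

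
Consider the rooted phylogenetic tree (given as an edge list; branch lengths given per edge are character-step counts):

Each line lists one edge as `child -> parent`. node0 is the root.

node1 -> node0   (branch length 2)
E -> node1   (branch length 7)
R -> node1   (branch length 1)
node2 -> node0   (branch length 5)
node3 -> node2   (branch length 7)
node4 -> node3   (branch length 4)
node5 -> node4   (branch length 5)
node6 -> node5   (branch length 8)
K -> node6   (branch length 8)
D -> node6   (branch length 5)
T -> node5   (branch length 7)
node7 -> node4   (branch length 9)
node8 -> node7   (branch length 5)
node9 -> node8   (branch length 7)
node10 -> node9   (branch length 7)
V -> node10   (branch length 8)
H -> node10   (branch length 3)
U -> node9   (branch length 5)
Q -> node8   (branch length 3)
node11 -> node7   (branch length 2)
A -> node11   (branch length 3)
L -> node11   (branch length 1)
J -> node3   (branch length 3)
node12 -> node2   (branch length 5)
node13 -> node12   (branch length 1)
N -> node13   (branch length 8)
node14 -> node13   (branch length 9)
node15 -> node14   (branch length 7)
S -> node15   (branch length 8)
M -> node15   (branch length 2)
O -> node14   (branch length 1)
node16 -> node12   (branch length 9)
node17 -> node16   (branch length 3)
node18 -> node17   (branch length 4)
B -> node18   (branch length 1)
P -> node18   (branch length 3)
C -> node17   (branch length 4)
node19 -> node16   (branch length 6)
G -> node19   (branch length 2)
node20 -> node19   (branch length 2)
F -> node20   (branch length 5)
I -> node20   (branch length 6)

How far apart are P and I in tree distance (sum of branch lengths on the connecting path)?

24

The path runs P → … → MRCA → … → I; the MRCA is the node subtending (((B,P),C),(G,(F,I))).
Branch lengths along that path: 3 + 4 + 3 + 6 + 2 + 6 = 24.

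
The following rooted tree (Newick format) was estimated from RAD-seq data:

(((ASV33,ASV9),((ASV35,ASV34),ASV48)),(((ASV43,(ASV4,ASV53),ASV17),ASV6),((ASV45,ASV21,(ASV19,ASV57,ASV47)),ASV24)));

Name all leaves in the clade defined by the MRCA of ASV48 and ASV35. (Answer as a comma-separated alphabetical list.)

Tracing ASV48: it sits inside ((ASV35,ASV34),ASV48).
Tracing ASV35: it sits inside (ASV35,ASV34).
The smallest clade enclosing both is ((ASV35,ASV34),ASV48); the answer is its 3 terminal taxa in alphabetical order.

ASV34, ASV35, ASV48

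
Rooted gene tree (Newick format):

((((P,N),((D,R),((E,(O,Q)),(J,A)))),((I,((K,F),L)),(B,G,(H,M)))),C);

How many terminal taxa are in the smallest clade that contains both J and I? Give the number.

17

The MRCA of J and I is the node subtending (((P,N),((D,R),((E,(O,Q)),(J,A)))),((I,((K,F),L)),(B,G,(H,M)))).
That clade contains 17 terminal taxa: A, B, D, E, F, G, H, I, J, K, L, M, N, O, P, Q, R.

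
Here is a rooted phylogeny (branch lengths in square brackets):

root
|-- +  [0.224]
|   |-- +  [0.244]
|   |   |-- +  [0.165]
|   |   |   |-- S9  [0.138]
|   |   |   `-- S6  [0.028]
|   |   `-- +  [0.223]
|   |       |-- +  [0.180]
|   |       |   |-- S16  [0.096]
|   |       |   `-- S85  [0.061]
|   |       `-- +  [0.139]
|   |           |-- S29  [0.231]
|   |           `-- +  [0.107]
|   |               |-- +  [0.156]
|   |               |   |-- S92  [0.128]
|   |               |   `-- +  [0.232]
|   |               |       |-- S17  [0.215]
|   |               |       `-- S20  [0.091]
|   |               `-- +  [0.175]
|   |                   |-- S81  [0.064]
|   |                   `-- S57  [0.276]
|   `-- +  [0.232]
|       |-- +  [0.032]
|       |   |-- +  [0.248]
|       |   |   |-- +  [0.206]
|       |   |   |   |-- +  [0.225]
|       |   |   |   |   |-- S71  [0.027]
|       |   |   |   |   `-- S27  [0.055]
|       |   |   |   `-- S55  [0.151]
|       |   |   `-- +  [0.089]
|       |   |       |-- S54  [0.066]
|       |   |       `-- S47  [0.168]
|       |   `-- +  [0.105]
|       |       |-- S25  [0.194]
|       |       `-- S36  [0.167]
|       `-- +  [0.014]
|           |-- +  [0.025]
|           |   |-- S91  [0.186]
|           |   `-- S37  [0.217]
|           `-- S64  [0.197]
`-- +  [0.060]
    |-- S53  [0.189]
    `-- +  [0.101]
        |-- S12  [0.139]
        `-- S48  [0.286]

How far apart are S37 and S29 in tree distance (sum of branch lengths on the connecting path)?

1.325

The path runs S37 → … → MRCA → … → S29; the MRCA is the node subtending (((S9,S6),((S16,S85),(S29,((S92,(S17,S20)),(S81,S57))))),(((((S71,S27),S55),(S54,S47)),(S25,S36)),((S91,S37),S64))).
Branch lengths along that path: 0.217 + 0.025 + 0.014 + 0.232 + 0.244 + 0.223 + 0.139 + 0.231 = 1.325.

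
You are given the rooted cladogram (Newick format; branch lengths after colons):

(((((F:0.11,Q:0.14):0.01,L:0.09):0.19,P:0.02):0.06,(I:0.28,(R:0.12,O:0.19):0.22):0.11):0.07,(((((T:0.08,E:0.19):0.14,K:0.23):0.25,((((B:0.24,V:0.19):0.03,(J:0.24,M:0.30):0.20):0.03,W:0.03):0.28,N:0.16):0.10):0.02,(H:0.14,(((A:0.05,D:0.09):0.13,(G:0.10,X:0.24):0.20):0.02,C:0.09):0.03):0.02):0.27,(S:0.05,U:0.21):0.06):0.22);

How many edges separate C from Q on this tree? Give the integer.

10

The MRCA of C and Q is the root of the tree.
From C up to that node: 5 branches. From Q up to the same node: 5 branches. Total: 5 + 5 = 10.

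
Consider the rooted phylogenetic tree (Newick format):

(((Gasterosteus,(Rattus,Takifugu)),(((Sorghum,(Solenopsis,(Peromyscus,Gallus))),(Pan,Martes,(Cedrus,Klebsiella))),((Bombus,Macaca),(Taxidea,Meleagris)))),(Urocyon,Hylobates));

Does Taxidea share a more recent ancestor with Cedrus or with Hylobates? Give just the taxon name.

Cedrus

The MRCA of Taxidea and Cedrus subtends (((Sorghum,(Solenopsis,(Peromyscus,Gallus))),(Pan,Martes,(Cedrus,Klebsiella))),((Bombus,Macaca),(Taxidea,Meleagris))) (12 taxa).
The MRCA of Taxidea and Hylobates is the root, subtending the entire tree (17 taxa).
The first is nested inside the second, so Taxidea shares a more recent common ancestor with Cedrus.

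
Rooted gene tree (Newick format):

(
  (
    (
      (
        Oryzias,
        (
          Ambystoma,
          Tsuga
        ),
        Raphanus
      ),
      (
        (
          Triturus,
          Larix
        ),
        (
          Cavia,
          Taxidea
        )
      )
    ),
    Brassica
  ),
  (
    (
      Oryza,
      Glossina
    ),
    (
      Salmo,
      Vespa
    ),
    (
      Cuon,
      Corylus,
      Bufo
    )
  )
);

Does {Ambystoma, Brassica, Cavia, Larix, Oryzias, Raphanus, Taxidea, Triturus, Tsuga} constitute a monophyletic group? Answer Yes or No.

The most recent common ancestor of these taxa subtends (((Oryzias,(Ambystoma,Tsuga),Raphanus),((Triturus,Larix),(Cavia,Taxidea))),Brassica).
That clade has exactly 9 tips — every listed taxon and nothing else — so the group is monophyletic.

Yes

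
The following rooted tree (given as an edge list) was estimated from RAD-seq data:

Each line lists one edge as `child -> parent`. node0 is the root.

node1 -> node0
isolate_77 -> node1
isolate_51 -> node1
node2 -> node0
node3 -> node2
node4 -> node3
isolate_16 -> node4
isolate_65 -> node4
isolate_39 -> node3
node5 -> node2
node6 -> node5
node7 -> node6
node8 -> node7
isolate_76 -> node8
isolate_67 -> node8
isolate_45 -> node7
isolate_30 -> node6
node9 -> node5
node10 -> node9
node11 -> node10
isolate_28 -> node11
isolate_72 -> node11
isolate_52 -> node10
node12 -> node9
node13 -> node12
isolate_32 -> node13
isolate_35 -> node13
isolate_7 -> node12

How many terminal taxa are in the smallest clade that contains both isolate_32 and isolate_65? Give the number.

13

The MRCA of isolate_32 and isolate_65 is the node subtending (((isolate_16,isolate_65),isolate_39),((((isolate_76,isolate_67),isolate_45),isolate_30),(((isolate_28,isolate_72),isolate_52),((isolate_32,isolate_35),isolate_7)))).
That clade contains 13 terminal taxa: isolate_16, isolate_28, isolate_30, isolate_32, isolate_35, isolate_39, isolate_45, isolate_52, isolate_65, isolate_67, isolate_7, isolate_72, isolate_76.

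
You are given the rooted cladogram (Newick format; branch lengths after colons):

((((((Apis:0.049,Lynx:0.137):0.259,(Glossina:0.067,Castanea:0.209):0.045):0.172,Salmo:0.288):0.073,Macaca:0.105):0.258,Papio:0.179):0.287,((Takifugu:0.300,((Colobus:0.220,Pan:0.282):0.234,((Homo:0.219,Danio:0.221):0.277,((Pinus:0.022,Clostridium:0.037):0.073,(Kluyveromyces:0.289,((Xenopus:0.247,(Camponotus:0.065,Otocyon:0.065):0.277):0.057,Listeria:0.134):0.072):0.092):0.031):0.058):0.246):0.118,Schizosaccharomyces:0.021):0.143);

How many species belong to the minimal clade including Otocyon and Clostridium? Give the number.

The MRCA of Otocyon and Clostridium is the node subtending ((Pinus,Clostridium),(Kluyveromyces,((Xenopus,(Camponotus,Otocyon)),Listeria))).
That clade contains 7 terminal taxa: Camponotus, Clostridium, Kluyveromyces, Listeria, Otocyon, Pinus, Xenopus.

7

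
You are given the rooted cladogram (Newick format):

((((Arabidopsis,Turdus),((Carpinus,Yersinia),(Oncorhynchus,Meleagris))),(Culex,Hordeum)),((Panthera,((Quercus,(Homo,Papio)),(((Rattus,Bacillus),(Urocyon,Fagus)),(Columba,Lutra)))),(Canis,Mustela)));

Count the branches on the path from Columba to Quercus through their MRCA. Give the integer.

5

The MRCA of Columba and Quercus is the node subtending ((Quercus,(Homo,Papio)),(((Rattus,Bacillus),(Urocyon,Fagus)),(Columba,Lutra))).
From Columba up to that node: 3 branches. From Quercus up to the same node: 2 branches. Total: 3 + 2 = 5.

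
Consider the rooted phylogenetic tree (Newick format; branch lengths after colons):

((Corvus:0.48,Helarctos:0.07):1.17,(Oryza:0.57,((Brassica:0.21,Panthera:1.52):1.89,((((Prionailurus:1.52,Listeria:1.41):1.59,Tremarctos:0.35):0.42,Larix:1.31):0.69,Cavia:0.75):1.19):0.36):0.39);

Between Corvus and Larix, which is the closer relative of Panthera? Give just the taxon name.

Larix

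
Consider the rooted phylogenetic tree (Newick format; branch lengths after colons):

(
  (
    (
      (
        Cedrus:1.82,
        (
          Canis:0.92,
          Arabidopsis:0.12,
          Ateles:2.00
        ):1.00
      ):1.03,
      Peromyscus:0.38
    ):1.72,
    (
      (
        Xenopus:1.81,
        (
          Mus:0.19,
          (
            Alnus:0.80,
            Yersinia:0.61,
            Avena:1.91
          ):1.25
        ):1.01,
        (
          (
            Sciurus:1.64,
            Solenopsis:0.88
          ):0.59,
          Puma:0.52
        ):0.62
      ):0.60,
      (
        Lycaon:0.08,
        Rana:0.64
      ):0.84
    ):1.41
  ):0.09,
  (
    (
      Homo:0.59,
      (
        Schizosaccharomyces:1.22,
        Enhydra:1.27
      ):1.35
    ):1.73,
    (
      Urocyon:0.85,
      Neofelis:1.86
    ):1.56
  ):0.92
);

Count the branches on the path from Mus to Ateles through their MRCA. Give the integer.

The MRCA of Mus and Ateles is the node subtending (((Cedrus,(Canis,Arabidopsis,Ateles)),Peromyscus),((Xenopus,(Mus,(Alnus,Yersinia,Avena)),((Sciurus,Solenopsis),Puma)),(Lycaon,Rana))).
From Mus up to that node: 4 branches. From Ateles up to the same node: 4 branches. Total: 4 + 4 = 8.

8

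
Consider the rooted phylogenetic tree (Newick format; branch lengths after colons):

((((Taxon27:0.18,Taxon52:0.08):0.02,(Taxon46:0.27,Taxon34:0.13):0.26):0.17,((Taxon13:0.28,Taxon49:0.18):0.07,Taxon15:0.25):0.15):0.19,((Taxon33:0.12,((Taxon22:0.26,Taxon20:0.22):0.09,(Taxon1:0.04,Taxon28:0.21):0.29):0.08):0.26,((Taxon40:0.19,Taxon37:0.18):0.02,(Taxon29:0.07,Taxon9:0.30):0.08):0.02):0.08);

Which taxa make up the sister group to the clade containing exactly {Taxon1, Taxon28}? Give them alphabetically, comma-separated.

Taxon20, Taxon22

The clade containing exactly {Taxon1, Taxon28} attaches to the tree at the node subtending ((Taxon22,Taxon20),(Taxon1,Taxon28)).
The other lineage descending from that same node — the sister group — is (Taxon22,Taxon20); its 2 tips in alphabetical order are the answer.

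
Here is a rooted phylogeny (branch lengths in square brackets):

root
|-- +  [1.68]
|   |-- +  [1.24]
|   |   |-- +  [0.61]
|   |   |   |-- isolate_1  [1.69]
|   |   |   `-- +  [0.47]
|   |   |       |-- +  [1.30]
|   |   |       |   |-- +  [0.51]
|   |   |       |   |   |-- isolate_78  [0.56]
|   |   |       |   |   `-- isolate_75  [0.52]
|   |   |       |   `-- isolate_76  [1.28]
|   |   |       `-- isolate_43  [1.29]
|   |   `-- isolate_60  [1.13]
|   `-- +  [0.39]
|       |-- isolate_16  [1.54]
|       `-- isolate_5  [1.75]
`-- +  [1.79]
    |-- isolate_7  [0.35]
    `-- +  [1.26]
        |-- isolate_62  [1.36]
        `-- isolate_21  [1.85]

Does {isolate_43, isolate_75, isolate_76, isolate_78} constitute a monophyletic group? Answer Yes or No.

Yes

The most recent common ancestor of these taxa subtends (((isolate_78,isolate_75),isolate_76),isolate_43).
That clade has exactly 4 tips — every listed taxon and nothing else — so the group is monophyletic.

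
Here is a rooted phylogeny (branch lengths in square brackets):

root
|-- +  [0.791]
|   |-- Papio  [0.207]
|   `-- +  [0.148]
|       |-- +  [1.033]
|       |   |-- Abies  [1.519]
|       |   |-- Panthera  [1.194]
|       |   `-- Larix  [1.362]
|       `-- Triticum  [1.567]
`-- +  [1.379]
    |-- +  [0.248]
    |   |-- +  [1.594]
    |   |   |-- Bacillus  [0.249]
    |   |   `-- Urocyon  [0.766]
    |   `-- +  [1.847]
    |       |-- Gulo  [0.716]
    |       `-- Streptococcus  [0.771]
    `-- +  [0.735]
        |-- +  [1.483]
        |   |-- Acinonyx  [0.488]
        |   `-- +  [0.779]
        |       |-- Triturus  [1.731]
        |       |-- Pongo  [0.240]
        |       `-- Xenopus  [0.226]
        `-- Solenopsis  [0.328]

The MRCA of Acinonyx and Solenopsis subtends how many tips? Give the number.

5

The MRCA of Acinonyx and Solenopsis is the node subtending ((Acinonyx,(Triturus,Pongo,Xenopus)),Solenopsis).
That clade contains 5 terminal taxa: Acinonyx, Pongo, Solenopsis, Triturus, Xenopus.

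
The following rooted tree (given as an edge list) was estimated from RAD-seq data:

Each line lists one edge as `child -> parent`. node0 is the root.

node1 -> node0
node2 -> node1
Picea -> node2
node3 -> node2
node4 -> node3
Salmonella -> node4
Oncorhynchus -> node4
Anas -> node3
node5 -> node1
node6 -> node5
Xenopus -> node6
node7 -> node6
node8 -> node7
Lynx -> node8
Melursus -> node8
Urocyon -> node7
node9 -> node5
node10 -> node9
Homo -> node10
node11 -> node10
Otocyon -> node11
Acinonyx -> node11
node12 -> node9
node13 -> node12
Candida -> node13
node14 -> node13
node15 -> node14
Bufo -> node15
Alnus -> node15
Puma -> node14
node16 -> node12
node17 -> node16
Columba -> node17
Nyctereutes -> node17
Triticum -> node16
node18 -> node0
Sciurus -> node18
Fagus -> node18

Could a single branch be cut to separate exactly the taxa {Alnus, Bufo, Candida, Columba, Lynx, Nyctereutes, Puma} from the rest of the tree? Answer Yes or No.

The MRCA of the listed taxa subtends ((Xenopus,((Lynx,Melursus),Urocyon)),((Homo,(Otocyon,Acinonyx)),((Candida,((Bufo,Alnus),Puma)),((Columba,Nyctereutes),Triticum)))).
That clade also contains Acinonyx, Homo, Melursus, Otocyon, Triticum, Urocyon, Xenopus, which are not in the proposed group, so the group is not monophyletic.

No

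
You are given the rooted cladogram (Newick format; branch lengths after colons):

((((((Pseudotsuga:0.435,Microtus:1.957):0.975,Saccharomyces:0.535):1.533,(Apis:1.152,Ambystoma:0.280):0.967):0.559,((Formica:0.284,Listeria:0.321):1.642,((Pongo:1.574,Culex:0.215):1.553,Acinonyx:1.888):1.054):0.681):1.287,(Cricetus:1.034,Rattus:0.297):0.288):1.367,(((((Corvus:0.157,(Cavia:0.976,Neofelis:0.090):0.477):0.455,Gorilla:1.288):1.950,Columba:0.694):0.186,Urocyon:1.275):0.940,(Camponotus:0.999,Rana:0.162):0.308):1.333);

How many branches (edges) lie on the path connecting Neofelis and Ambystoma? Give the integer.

12

The MRCA of Neofelis and Ambystoma is the root of the tree.
From Neofelis up to that node: 7 branches. From Ambystoma up to the same node: 5 branches. Total: 7 + 5 = 12.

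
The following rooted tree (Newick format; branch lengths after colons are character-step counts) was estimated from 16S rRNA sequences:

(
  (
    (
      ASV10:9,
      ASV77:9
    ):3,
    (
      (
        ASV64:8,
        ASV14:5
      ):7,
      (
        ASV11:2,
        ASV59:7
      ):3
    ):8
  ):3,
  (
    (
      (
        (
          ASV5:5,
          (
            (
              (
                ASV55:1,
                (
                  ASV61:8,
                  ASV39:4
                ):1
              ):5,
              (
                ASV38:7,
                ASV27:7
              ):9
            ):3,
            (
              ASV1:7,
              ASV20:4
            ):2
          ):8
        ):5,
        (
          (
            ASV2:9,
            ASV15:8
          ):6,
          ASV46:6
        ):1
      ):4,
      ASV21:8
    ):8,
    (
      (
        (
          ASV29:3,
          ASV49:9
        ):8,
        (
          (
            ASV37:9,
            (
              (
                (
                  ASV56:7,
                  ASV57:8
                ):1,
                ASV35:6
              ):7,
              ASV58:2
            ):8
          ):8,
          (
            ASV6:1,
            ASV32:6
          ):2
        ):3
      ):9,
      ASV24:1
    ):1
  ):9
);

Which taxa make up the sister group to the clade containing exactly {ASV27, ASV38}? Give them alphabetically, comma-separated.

The clade containing exactly {ASV27, ASV38} attaches to the tree at the node subtending ((ASV55,(ASV61,ASV39)),(ASV38,ASV27)).
The other lineage descending from that same node — the sister group — is (ASV55,(ASV61,ASV39)); its 3 tips in alphabetical order are the answer.

ASV39, ASV55, ASV61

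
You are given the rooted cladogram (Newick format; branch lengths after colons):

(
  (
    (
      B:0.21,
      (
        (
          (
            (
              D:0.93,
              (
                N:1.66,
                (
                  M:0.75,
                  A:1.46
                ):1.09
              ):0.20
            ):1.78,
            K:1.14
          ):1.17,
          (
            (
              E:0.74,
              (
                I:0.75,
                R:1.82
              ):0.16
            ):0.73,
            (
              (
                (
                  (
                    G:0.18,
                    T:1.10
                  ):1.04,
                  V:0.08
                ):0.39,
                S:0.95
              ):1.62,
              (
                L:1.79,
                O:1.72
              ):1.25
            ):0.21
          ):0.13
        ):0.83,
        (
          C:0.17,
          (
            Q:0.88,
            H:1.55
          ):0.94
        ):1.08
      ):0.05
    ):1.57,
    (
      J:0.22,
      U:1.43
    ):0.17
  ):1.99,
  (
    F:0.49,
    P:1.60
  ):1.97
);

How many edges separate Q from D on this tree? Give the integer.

The MRCA of Q and D is the node subtending ((((D,(N,(M,A))),K),((E,(I,R)),((((G,T),V),S),(L,O)))),(C,(Q,H))).
From Q up to that node: 3 branches. From D up to the same node: 4 branches. Total: 3 + 4 = 7.

7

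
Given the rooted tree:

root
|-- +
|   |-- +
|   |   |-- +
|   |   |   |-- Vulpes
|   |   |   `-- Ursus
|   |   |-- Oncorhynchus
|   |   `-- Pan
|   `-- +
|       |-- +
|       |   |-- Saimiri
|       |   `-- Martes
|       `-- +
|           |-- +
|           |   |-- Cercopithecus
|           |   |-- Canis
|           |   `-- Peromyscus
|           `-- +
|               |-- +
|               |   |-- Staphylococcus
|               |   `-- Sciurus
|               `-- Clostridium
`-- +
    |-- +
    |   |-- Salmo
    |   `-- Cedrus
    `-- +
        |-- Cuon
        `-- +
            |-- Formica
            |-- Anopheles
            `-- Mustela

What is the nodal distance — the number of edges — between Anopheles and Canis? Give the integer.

The MRCA of Anopheles and Canis is the root of the tree.
From Anopheles up to that node: 4 branches. From Canis up to the same node: 5 branches. Total: 4 + 5 = 9.

9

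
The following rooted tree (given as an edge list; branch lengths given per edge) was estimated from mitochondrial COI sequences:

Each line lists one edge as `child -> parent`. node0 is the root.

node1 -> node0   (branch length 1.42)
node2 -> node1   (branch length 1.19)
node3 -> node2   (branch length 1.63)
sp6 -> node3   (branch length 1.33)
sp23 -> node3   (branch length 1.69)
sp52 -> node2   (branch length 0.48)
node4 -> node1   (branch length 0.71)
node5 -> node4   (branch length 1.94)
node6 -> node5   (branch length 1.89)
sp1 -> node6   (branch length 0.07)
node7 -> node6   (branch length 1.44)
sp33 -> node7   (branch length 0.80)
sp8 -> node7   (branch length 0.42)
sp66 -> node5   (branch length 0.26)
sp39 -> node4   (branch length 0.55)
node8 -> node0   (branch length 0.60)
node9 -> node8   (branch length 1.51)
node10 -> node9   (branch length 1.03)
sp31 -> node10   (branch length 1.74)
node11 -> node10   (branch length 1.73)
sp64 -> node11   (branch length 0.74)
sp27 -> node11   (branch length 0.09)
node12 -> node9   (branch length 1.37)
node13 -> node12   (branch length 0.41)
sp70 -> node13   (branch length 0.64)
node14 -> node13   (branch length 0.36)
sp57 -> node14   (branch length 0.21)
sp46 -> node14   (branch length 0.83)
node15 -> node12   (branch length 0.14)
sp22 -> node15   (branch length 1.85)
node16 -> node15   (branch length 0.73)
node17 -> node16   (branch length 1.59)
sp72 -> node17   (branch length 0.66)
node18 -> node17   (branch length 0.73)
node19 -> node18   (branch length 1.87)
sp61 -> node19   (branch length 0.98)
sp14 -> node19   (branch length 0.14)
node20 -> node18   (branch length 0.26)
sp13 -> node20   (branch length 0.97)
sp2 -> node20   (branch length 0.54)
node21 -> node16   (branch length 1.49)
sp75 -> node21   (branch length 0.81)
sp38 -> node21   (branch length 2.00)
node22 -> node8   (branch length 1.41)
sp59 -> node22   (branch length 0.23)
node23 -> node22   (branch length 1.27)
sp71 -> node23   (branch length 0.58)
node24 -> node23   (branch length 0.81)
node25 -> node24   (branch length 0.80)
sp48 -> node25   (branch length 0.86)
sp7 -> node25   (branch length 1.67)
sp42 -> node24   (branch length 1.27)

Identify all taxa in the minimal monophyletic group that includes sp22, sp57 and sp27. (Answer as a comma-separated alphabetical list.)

Tracing sp22: it sits inside (sp22,((sp72,((sp61,sp14),(sp13,sp2))),(sp75,sp38))).
Tracing sp57: it sits inside (sp57,sp46).
Tracing sp27: it sits inside (sp64,sp27).
The smallest clade enclosing all 3 is ((sp31,(sp64,sp27)),((sp70,(sp57,sp46)),(sp22,((sp72,((sp61,sp14),(sp13,sp2))),(sp75,sp38))))); the answer is its 14 terminal taxa in alphabetical order.

sp13, sp14, sp2, sp22, sp27, sp31, sp38, sp46, sp57, sp61, sp64, sp70, sp72, sp75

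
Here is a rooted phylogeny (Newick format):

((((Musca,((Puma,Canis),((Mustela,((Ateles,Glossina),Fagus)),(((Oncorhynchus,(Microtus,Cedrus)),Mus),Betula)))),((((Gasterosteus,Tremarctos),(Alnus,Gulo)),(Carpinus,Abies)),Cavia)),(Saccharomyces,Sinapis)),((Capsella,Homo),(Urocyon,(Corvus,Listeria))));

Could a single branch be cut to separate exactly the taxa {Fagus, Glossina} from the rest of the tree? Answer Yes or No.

The MRCA of the listed taxa subtends ((Ateles,Glossina),Fagus).
That clade also contains Ateles, which is not in the proposed group, so the group is not monophyletic.

No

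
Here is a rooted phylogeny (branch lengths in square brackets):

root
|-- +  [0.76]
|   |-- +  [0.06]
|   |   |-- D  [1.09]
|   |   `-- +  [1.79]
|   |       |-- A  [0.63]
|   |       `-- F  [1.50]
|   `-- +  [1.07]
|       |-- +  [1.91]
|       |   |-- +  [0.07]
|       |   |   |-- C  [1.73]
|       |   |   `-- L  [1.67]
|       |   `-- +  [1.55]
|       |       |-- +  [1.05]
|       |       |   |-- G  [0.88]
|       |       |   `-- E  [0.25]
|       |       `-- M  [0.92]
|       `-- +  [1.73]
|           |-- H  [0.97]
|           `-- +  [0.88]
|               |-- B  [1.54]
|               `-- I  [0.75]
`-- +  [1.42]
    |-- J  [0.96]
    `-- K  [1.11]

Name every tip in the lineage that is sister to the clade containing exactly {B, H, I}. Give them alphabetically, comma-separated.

The clade containing exactly {B, H, I} attaches to the tree at the node subtending (((C,L),((G,E),M)),(H,(B,I))).
The other lineage descending from that same node — the sister group — is ((C,L),((G,E),M)); its 5 tips in alphabetical order are the answer.

C, E, G, L, M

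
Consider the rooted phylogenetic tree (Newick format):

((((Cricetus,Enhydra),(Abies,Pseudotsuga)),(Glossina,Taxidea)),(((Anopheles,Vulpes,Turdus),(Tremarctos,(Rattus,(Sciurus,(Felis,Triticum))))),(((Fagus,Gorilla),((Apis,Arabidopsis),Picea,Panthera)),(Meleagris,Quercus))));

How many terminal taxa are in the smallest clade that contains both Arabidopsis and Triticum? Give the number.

The MRCA of Arabidopsis and Triticum is the node subtending (((Anopheles,Vulpes,Turdus),(Tremarctos,(Rattus,(Sciurus,(Felis,Triticum))))),(((Fagus,Gorilla),((Apis,Arabidopsis),Picea,Panthera)),(Meleagris,Quercus))).
That clade contains 16 terminal taxa: Anopheles, Apis, Arabidopsis, Fagus, Felis, Gorilla, Meleagris, Panthera, Picea, Quercus, Rattus, Sciurus, Tremarctos, Triticum, Turdus, Vulpes.

16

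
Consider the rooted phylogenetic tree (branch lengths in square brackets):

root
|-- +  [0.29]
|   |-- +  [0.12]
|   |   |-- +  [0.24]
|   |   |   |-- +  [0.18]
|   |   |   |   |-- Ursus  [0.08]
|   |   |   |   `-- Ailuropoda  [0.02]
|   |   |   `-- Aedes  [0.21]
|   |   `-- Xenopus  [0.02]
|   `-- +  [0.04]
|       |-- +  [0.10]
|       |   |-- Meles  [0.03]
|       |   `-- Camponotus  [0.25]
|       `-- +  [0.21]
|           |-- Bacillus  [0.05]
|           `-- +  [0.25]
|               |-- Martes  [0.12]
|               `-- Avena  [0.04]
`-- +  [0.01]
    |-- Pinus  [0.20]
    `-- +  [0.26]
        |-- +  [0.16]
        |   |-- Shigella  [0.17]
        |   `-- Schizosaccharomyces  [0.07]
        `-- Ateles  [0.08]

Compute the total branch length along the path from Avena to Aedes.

1.11

The path runs Avena → … → MRCA → … → Aedes; the MRCA is the node subtending ((((Ursus,Ailuropoda),Aedes),Xenopus),((Meles,Camponotus),(Bacillus,(Martes,Avena)))).
Branch lengths along that path: 0.04 + 0.25 + 0.21 + 0.04 + 0.12 + 0.24 + 0.21 = 1.11.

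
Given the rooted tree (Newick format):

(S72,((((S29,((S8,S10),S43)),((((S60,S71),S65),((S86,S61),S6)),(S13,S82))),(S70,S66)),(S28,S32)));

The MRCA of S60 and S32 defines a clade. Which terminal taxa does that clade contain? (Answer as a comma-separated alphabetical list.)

Tracing S60: it sits inside (S60,S71).
Tracing S32: it sits inside (S28,S32).
The smallest clade enclosing both is ((((S29,((S8,S10),S43)),((((S60,S71),S65),((S86,S61),S6)),(S13,S82))),(S70,S66)),(S28,S32)); the answer is its 16 terminal taxa in alphabetical order.

S10, S13, S28, S29, S32, S43, S6, S60, S61, S65, S66, S70, S71, S8, S82, S86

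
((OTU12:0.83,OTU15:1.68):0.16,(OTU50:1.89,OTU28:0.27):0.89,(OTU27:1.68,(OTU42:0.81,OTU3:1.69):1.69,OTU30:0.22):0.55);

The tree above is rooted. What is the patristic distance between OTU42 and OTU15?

4.89

The path runs OTU42 → … → MRCA → … → OTU15; the MRCA is the root of the tree.
Branch lengths along that path: 0.81 + 1.69 + 0.55 + 0.16 + 1.68 = 4.89.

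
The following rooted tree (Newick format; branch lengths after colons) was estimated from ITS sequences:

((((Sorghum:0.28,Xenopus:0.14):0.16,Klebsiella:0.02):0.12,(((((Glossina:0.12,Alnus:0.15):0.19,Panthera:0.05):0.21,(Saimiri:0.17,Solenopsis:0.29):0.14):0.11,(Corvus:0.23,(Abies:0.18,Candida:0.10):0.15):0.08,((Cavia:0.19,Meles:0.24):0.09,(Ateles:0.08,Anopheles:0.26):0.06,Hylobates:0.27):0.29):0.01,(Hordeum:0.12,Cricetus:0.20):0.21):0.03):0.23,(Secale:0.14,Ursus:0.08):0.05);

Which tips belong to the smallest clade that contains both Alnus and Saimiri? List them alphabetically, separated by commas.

Alnus, Glossina, Panthera, Saimiri, Solenopsis

Tracing Alnus: it sits inside (Glossina,Alnus).
Tracing Saimiri: it sits inside (Saimiri,Solenopsis).
The smallest clade enclosing both is (((Glossina,Alnus),Panthera),(Saimiri,Solenopsis)); the answer is its 5 terminal taxa in alphabetical order.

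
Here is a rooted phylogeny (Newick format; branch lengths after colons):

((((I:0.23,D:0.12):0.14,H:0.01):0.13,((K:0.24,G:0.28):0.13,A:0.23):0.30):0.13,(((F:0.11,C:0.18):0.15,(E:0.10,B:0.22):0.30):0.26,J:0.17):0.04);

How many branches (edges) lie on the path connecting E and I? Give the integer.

The MRCA of E and I is the root of the tree.
From E up to that node: 4 branches. From I up to the same node: 4 branches. Total: 4 + 4 = 8.

8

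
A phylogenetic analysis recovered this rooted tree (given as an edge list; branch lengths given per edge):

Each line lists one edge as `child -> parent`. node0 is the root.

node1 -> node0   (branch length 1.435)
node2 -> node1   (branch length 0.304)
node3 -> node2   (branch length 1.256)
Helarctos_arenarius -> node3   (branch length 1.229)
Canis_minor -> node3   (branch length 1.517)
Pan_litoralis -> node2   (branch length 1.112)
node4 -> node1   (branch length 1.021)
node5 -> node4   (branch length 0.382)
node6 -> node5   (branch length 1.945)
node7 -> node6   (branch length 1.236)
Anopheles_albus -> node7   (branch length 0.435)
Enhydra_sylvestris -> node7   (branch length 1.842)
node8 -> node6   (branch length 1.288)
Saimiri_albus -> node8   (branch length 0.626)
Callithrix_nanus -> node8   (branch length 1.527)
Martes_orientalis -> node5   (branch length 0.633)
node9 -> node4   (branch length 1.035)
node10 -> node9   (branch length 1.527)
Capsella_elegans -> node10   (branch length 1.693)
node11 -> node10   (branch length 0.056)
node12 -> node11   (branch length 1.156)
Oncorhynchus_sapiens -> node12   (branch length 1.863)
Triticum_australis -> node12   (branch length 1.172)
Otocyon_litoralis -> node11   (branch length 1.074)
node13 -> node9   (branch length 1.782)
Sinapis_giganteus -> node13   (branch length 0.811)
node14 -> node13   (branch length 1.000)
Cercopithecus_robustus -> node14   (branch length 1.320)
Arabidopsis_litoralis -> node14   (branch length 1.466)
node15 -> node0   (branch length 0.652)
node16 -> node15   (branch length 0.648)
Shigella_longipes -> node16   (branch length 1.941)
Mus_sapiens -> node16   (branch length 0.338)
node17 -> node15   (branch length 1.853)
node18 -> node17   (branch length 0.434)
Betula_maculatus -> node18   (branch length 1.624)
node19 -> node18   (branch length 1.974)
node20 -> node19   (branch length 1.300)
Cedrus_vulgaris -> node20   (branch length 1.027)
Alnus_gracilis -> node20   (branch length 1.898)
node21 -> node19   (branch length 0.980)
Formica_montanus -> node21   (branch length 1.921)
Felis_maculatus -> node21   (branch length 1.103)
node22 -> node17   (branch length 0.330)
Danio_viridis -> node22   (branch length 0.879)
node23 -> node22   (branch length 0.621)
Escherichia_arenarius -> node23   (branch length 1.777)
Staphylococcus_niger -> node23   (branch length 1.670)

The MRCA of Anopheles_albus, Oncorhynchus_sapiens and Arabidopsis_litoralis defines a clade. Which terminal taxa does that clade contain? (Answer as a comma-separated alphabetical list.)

Tracing Anopheles_albus: it sits inside (Anopheles_albus,Enhydra_sylvestris).
Tracing Oncorhynchus_sapiens: it sits inside (Oncorhynchus_sapiens,Triticum_australis).
Tracing Arabidopsis_litoralis: it sits inside (Cercopithecus_robustus,Arabidopsis_litoralis).
The smallest clade enclosing all 3 is ((((Anopheles_albus,Enhydra_sylvestris),(Saimiri_albus,Callithrix_nanus)),Martes_orientalis),((Capsella_elegans,((Oncorhynchus_sapiens,Triticum_australis),Otocyon_litoralis)),(Sinapis_giganteus,(Cercopithecus_robustus,Arabidopsis_litoralis)))); the answer is its 12 terminal taxa in alphabetical order.

Anopheles_albus, Arabidopsis_litoralis, Callithrix_nanus, Capsella_elegans, Cercopithecus_robustus, Enhydra_sylvestris, Martes_orientalis, Oncorhynchus_sapiens, Otocyon_litoralis, Saimiri_albus, Sinapis_giganteus, Triticum_australis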